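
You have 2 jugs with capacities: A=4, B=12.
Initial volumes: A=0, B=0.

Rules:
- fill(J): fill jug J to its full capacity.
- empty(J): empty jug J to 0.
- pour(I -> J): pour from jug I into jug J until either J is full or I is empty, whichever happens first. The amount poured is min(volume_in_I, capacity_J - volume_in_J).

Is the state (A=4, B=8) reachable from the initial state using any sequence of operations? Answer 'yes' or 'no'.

BFS from (A=0, B=0):
  1. fill(B) -> (A=0 B=12)
  2. pour(B -> A) -> (A=4 B=8)
Target reached → yes.

Answer: yes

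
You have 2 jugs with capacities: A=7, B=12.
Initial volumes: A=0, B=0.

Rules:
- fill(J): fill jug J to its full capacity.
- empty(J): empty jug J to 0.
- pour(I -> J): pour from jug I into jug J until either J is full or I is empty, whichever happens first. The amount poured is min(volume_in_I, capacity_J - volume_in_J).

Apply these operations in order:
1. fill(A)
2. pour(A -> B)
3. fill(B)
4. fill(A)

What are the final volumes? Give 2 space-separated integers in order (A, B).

Step 1: fill(A) -> (A=7 B=0)
Step 2: pour(A -> B) -> (A=0 B=7)
Step 3: fill(B) -> (A=0 B=12)
Step 4: fill(A) -> (A=7 B=12)

Answer: 7 12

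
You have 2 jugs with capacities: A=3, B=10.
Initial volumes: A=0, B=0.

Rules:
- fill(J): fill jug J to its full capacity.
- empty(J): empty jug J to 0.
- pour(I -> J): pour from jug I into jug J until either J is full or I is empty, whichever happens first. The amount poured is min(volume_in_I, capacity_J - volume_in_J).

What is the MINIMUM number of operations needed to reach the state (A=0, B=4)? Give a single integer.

Answer: 5

Derivation:
BFS from (A=0, B=0). One shortest path:
  1. fill(B) -> (A=0 B=10)
  2. pour(B -> A) -> (A=3 B=7)
  3. empty(A) -> (A=0 B=7)
  4. pour(B -> A) -> (A=3 B=4)
  5. empty(A) -> (A=0 B=4)
Reached target in 5 moves.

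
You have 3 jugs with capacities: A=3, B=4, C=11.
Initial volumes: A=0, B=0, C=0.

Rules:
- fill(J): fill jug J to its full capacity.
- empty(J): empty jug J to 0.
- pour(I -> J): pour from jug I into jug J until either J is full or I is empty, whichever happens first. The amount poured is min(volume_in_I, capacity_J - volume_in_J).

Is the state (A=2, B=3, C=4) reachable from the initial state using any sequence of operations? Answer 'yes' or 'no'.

BFS explored all 180 reachable states.
Reachable set includes: (0,0,0), (0,0,1), (0,0,2), (0,0,3), (0,0,4), (0,0,5), (0,0,6), (0,0,7), (0,0,8), (0,0,9), (0,0,10), (0,0,11) ...
Target (A=2, B=3, C=4) not in reachable set → no.

Answer: no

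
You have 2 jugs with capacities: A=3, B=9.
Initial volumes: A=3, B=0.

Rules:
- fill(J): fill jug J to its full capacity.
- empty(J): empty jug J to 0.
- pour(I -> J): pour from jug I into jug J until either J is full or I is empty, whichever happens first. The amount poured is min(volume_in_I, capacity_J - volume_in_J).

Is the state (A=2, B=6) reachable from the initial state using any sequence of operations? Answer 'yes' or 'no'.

Answer: no

Derivation:
BFS explored all 8 reachable states.
Reachable set includes: (0,0), (0,3), (0,6), (0,9), (3,0), (3,3), (3,6), (3,9)
Target (A=2, B=6) not in reachable set → no.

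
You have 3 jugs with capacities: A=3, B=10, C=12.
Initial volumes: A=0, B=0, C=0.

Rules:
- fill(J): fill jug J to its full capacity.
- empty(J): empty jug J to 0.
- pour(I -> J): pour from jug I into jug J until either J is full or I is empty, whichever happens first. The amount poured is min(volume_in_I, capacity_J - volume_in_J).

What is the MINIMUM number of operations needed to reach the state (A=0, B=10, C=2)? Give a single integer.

Answer: 2

Derivation:
BFS from (A=0, B=0, C=0). One shortest path:
  1. fill(C) -> (A=0 B=0 C=12)
  2. pour(C -> B) -> (A=0 B=10 C=2)
Reached target in 2 moves.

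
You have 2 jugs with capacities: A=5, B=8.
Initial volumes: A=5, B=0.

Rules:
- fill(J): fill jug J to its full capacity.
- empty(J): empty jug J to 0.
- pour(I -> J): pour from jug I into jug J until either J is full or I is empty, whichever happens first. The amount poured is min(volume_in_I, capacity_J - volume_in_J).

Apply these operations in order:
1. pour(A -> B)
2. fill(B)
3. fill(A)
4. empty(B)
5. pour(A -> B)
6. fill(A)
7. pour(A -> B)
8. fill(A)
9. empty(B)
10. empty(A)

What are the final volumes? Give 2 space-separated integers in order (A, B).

Step 1: pour(A -> B) -> (A=0 B=5)
Step 2: fill(B) -> (A=0 B=8)
Step 3: fill(A) -> (A=5 B=8)
Step 4: empty(B) -> (A=5 B=0)
Step 5: pour(A -> B) -> (A=0 B=5)
Step 6: fill(A) -> (A=5 B=5)
Step 7: pour(A -> B) -> (A=2 B=8)
Step 8: fill(A) -> (A=5 B=8)
Step 9: empty(B) -> (A=5 B=0)
Step 10: empty(A) -> (A=0 B=0)

Answer: 0 0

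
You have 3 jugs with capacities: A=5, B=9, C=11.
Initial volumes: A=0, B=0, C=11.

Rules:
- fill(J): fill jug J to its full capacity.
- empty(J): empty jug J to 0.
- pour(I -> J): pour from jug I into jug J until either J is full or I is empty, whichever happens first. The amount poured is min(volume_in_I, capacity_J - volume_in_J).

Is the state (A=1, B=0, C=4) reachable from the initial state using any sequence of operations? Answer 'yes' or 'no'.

Answer: yes

Derivation:
BFS from (A=0, B=0, C=11):
  1. fill(A) -> (A=5 B=0 C=11)
  2. pour(A -> B) -> (A=0 B=5 C=11)
  3. pour(C -> A) -> (A=5 B=5 C=6)
  4. pour(A -> B) -> (A=1 B=9 C=6)
  5. pour(B -> C) -> (A=1 B=4 C=11)
  6. empty(C) -> (A=1 B=4 C=0)
  7. pour(B -> C) -> (A=1 B=0 C=4)
Target reached → yes.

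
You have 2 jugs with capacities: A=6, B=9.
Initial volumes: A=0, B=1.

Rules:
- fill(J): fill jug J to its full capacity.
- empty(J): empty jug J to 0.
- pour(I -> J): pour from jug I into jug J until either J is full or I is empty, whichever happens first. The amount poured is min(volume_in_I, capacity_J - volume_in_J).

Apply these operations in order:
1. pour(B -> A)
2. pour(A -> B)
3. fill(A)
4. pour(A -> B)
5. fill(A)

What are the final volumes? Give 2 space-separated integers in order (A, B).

Step 1: pour(B -> A) -> (A=1 B=0)
Step 2: pour(A -> B) -> (A=0 B=1)
Step 3: fill(A) -> (A=6 B=1)
Step 4: pour(A -> B) -> (A=0 B=7)
Step 5: fill(A) -> (A=6 B=7)

Answer: 6 7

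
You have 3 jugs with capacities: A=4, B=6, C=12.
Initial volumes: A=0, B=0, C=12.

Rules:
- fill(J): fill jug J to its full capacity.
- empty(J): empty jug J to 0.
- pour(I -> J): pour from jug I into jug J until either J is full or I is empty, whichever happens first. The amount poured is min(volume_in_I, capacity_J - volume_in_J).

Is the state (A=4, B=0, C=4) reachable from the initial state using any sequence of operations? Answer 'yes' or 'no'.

BFS from (A=0, B=0, C=12):
  1. pour(C -> A) -> (A=4 B=0 C=8)
  2. empty(A) -> (A=0 B=0 C=8)
  3. pour(C -> A) -> (A=4 B=0 C=4)
Target reached → yes.

Answer: yes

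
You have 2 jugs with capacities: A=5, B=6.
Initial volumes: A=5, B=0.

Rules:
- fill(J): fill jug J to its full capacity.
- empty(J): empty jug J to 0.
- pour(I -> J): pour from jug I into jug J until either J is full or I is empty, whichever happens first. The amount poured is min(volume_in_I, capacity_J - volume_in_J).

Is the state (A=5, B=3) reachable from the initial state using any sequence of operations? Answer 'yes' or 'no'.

BFS from (A=5, B=0):
  1. pour(A -> B) -> (A=0 B=5)
  2. fill(A) -> (A=5 B=5)
  3. pour(A -> B) -> (A=4 B=6)
  4. empty(B) -> (A=4 B=0)
  5. pour(A -> B) -> (A=0 B=4)
  6. fill(A) -> (A=5 B=4)
  7. pour(A -> B) -> (A=3 B=6)
  8. empty(B) -> (A=3 B=0)
  9. pour(A -> B) -> (A=0 B=3)
  10. fill(A) -> (A=5 B=3)
Target reached → yes.

Answer: yes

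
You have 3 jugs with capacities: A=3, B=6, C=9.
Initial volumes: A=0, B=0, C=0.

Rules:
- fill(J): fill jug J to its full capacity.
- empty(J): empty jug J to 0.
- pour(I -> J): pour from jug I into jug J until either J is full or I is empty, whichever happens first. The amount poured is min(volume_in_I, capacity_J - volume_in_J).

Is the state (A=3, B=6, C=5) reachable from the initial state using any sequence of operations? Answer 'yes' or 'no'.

Answer: no

Derivation:
BFS explored all 24 reachable states.
Reachable set includes: (0,0,0), (0,0,3), (0,0,6), (0,0,9), (0,3,0), (0,3,3), (0,3,6), (0,3,9), (0,6,0), (0,6,3), (0,6,6), (0,6,9) ...
Target (A=3, B=6, C=5) not in reachable set → no.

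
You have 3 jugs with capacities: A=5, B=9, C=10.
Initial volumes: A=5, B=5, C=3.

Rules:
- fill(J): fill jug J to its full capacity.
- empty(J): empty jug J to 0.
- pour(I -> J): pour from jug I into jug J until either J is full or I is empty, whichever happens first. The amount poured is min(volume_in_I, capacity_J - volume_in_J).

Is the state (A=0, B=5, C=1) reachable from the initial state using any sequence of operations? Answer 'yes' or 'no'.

Answer: yes

Derivation:
BFS from (A=5, B=5, C=3):
  1. empty(B) -> (A=5 B=0 C=3)
  2. fill(C) -> (A=5 B=0 C=10)
  3. pour(C -> B) -> (A=5 B=9 C=1)
  4. empty(B) -> (A=5 B=0 C=1)
  5. pour(A -> B) -> (A=0 B=5 C=1)
Target reached → yes.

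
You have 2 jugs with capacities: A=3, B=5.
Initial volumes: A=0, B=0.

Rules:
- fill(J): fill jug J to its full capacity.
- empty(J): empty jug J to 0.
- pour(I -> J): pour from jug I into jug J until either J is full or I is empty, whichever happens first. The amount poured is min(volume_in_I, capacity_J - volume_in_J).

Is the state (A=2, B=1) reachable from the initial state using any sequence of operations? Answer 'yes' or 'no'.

Answer: no

Derivation:
BFS explored all 16 reachable states.
Reachable set includes: (0,0), (0,1), (0,2), (0,3), (0,4), (0,5), (1,0), (1,5), (2,0), (2,5), (3,0), (3,1) ...
Target (A=2, B=1) not in reachable set → no.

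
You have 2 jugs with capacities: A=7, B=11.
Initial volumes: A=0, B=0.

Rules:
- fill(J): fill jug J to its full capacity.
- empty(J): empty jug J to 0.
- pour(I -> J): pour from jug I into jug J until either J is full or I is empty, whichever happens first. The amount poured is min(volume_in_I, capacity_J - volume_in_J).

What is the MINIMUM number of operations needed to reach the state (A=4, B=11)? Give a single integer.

Answer: 5

Derivation:
BFS from (A=0, B=0). One shortest path:
  1. fill(B) -> (A=0 B=11)
  2. pour(B -> A) -> (A=7 B=4)
  3. empty(A) -> (A=0 B=4)
  4. pour(B -> A) -> (A=4 B=0)
  5. fill(B) -> (A=4 B=11)
Reached target in 5 moves.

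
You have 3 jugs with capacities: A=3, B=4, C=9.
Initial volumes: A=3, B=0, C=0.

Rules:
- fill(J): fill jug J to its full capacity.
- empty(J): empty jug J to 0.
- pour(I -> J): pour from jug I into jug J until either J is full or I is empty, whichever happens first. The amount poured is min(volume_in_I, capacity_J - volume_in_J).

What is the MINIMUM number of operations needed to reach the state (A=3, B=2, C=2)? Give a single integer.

BFS from (A=3, B=0, C=0). One shortest path:
  1. fill(B) -> (A=3 B=4 C=0)
  2. pour(A -> C) -> (A=0 B=4 C=3)
  3. pour(B -> A) -> (A=3 B=1 C=3)
  4. pour(A -> C) -> (A=0 B=1 C=6)
  5. pour(B -> A) -> (A=1 B=0 C=6)
  6. pour(C -> B) -> (A=1 B=4 C=2)
  7. pour(B -> A) -> (A=3 B=2 C=2)
Reached target in 7 moves.

Answer: 7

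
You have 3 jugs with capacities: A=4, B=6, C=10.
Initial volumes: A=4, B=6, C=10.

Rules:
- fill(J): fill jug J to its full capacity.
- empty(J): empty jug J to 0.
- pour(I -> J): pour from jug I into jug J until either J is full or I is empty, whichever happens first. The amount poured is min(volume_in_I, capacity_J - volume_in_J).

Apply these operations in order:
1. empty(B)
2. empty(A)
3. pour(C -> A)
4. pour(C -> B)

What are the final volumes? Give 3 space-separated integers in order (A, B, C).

Answer: 4 6 0

Derivation:
Step 1: empty(B) -> (A=4 B=0 C=10)
Step 2: empty(A) -> (A=0 B=0 C=10)
Step 3: pour(C -> A) -> (A=4 B=0 C=6)
Step 4: pour(C -> B) -> (A=4 B=6 C=0)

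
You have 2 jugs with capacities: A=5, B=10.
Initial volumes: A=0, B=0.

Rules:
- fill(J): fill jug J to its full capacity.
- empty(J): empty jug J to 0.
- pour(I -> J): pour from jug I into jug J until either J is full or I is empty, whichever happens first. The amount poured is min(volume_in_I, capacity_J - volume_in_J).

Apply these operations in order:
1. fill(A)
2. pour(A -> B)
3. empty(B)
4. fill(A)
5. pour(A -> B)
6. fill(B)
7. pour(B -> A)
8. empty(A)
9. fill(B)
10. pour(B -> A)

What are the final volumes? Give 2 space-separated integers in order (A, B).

Step 1: fill(A) -> (A=5 B=0)
Step 2: pour(A -> B) -> (A=0 B=5)
Step 3: empty(B) -> (A=0 B=0)
Step 4: fill(A) -> (A=5 B=0)
Step 5: pour(A -> B) -> (A=0 B=5)
Step 6: fill(B) -> (A=0 B=10)
Step 7: pour(B -> A) -> (A=5 B=5)
Step 8: empty(A) -> (A=0 B=5)
Step 9: fill(B) -> (A=0 B=10)
Step 10: pour(B -> A) -> (A=5 B=5)

Answer: 5 5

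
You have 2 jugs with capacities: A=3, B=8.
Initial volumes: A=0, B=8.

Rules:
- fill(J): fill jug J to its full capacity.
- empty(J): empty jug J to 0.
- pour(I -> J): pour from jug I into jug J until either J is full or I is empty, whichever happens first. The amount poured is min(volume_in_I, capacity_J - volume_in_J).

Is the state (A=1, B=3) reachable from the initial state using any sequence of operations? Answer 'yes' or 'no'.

BFS explored all 22 reachable states.
Reachable set includes: (0,0), (0,1), (0,2), (0,3), (0,4), (0,5), (0,6), (0,7), (0,8), (1,0), (1,8), (2,0) ...
Target (A=1, B=3) not in reachable set → no.

Answer: no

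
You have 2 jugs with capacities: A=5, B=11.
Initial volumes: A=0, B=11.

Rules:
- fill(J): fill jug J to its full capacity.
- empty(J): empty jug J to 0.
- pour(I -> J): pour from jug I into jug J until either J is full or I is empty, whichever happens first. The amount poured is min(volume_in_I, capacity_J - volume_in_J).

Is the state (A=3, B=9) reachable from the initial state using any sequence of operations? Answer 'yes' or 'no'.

BFS explored all 32 reachable states.
Reachable set includes: (0,0), (0,1), (0,2), (0,3), (0,4), (0,5), (0,6), (0,7), (0,8), (0,9), (0,10), (0,11) ...
Target (A=3, B=9) not in reachable set → no.

Answer: no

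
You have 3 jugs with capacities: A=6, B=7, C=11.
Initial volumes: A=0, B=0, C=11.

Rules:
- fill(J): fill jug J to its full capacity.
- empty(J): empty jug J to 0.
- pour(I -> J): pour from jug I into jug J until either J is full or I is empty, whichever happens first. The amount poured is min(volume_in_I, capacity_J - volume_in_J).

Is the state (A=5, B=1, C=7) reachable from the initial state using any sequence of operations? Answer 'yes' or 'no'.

Answer: no

Derivation:
BFS explored all 372 reachable states.
Reachable set includes: (0,0,0), (0,0,1), (0,0,2), (0,0,3), (0,0,4), (0,0,5), (0,0,6), (0,0,7), (0,0,8), (0,0,9), (0,0,10), (0,0,11) ...
Target (A=5, B=1, C=7) not in reachable set → no.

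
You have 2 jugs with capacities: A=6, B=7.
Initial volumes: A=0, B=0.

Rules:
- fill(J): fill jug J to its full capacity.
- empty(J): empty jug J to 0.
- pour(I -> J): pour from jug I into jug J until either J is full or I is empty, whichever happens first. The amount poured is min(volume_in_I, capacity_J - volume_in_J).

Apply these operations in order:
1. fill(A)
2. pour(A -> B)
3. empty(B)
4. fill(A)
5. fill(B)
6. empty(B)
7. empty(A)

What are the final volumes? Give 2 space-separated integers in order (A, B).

Answer: 0 0

Derivation:
Step 1: fill(A) -> (A=6 B=0)
Step 2: pour(A -> B) -> (A=0 B=6)
Step 3: empty(B) -> (A=0 B=0)
Step 4: fill(A) -> (A=6 B=0)
Step 5: fill(B) -> (A=6 B=7)
Step 6: empty(B) -> (A=6 B=0)
Step 7: empty(A) -> (A=0 B=0)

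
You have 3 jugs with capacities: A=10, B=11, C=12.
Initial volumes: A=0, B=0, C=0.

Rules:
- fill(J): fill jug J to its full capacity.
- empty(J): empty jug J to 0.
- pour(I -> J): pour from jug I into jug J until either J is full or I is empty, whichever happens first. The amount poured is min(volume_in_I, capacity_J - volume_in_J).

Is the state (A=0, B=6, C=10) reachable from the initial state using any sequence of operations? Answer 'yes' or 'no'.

Answer: yes

Derivation:
BFS from (A=0, B=0, C=0):
  1. fill(A) -> (A=10 B=0 C=0)
  2. pour(A -> B) -> (A=0 B=10 C=0)
  3. fill(A) -> (A=10 B=10 C=0)
  4. pour(A -> C) -> (A=0 B=10 C=10)
  5. fill(A) -> (A=10 B=10 C=10)
  6. pour(A -> C) -> (A=8 B=10 C=12)
  7. empty(C) -> (A=8 B=10 C=0)
  8. pour(A -> C) -> (A=0 B=10 C=8)
  9. fill(A) -> (A=10 B=10 C=8)
  10. pour(B -> C) -> (A=10 B=6 C=12)
  11. empty(C) -> (A=10 B=6 C=0)
  12. pour(A -> C) -> (A=0 B=6 C=10)
Target reached → yes.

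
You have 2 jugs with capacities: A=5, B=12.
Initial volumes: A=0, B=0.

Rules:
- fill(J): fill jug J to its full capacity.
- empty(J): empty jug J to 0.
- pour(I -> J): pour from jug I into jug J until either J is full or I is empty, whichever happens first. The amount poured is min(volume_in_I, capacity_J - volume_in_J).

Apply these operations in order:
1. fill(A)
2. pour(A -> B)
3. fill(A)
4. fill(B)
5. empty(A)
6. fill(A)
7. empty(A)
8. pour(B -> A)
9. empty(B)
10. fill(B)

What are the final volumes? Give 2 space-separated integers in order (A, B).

Step 1: fill(A) -> (A=5 B=0)
Step 2: pour(A -> B) -> (A=0 B=5)
Step 3: fill(A) -> (A=5 B=5)
Step 4: fill(B) -> (A=5 B=12)
Step 5: empty(A) -> (A=0 B=12)
Step 6: fill(A) -> (A=5 B=12)
Step 7: empty(A) -> (A=0 B=12)
Step 8: pour(B -> A) -> (A=5 B=7)
Step 9: empty(B) -> (A=5 B=0)
Step 10: fill(B) -> (A=5 B=12)

Answer: 5 12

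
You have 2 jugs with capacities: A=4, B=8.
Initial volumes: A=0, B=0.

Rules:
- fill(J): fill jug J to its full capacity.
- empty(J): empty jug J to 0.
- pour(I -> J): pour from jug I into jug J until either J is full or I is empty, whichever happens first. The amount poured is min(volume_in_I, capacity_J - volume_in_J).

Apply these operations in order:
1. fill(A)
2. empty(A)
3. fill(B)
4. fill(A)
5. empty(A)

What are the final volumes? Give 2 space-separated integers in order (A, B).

Answer: 0 8

Derivation:
Step 1: fill(A) -> (A=4 B=0)
Step 2: empty(A) -> (A=0 B=0)
Step 3: fill(B) -> (A=0 B=8)
Step 4: fill(A) -> (A=4 B=8)
Step 5: empty(A) -> (A=0 B=8)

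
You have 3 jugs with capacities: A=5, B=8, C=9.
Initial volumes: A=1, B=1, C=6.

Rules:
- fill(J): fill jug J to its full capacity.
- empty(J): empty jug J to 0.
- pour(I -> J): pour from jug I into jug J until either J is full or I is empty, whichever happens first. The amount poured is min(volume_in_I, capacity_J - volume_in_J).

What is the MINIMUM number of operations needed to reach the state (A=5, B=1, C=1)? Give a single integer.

BFS from (A=1, B=1, C=6). One shortest path:
  1. empty(A) -> (A=0 B=1 C=6)
  2. pour(C -> A) -> (A=5 B=1 C=1)
Reached target in 2 moves.

Answer: 2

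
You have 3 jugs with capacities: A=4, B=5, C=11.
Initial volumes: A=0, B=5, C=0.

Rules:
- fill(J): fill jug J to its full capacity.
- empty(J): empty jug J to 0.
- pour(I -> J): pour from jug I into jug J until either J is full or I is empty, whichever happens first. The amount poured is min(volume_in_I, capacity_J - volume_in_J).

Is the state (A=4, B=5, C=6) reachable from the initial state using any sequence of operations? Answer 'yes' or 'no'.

Answer: yes

Derivation:
BFS from (A=0, B=5, C=0):
  1. fill(A) -> (A=4 B=5 C=0)
  2. empty(B) -> (A=4 B=0 C=0)
  3. fill(C) -> (A=4 B=0 C=11)
  4. pour(C -> B) -> (A=4 B=5 C=6)
Target reached → yes.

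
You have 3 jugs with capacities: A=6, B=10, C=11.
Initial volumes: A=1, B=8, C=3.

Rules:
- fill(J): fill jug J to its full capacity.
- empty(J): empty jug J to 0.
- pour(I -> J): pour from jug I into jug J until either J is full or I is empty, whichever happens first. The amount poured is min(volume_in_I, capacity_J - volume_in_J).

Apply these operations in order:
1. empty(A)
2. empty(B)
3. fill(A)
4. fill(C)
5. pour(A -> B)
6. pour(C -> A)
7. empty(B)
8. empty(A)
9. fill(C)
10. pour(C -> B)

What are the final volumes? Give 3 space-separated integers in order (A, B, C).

Step 1: empty(A) -> (A=0 B=8 C=3)
Step 2: empty(B) -> (A=0 B=0 C=3)
Step 3: fill(A) -> (A=6 B=0 C=3)
Step 4: fill(C) -> (A=6 B=0 C=11)
Step 5: pour(A -> B) -> (A=0 B=6 C=11)
Step 6: pour(C -> A) -> (A=6 B=6 C=5)
Step 7: empty(B) -> (A=6 B=0 C=5)
Step 8: empty(A) -> (A=0 B=0 C=5)
Step 9: fill(C) -> (A=0 B=0 C=11)
Step 10: pour(C -> B) -> (A=0 B=10 C=1)

Answer: 0 10 1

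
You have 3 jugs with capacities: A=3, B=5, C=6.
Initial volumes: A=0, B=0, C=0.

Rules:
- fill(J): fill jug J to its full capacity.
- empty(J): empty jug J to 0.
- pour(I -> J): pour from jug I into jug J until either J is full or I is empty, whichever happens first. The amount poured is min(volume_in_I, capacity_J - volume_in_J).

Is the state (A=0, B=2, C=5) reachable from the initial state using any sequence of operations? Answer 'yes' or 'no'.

Answer: yes

Derivation:
BFS from (A=0, B=0, C=0):
  1. fill(B) -> (A=0 B=5 C=0)
  2. pour(B -> C) -> (A=0 B=0 C=5)
  3. fill(B) -> (A=0 B=5 C=5)
  4. pour(B -> A) -> (A=3 B=2 C=5)
  5. empty(A) -> (A=0 B=2 C=5)
Target reached → yes.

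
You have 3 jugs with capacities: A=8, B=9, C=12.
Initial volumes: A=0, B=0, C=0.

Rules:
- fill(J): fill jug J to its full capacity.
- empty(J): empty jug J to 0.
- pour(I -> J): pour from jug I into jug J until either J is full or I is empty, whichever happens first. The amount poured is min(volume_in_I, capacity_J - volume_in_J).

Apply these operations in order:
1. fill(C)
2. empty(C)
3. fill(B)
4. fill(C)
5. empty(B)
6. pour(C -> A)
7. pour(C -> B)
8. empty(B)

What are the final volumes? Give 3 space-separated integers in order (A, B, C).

Answer: 8 0 0

Derivation:
Step 1: fill(C) -> (A=0 B=0 C=12)
Step 2: empty(C) -> (A=0 B=0 C=0)
Step 3: fill(B) -> (A=0 B=9 C=0)
Step 4: fill(C) -> (A=0 B=9 C=12)
Step 5: empty(B) -> (A=0 B=0 C=12)
Step 6: pour(C -> A) -> (A=8 B=0 C=4)
Step 7: pour(C -> B) -> (A=8 B=4 C=0)
Step 8: empty(B) -> (A=8 B=0 C=0)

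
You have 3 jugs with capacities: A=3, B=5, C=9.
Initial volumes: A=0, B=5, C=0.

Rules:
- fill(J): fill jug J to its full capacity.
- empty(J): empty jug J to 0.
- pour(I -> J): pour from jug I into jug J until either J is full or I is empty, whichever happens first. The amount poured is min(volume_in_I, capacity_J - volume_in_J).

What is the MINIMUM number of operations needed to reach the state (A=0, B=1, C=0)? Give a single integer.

Answer: 4

Derivation:
BFS from (A=0, B=5, C=0). One shortest path:
  1. pour(B -> C) -> (A=0 B=0 C=5)
  2. fill(B) -> (A=0 B=5 C=5)
  3. pour(B -> C) -> (A=0 B=1 C=9)
  4. empty(C) -> (A=0 B=1 C=0)
Reached target in 4 moves.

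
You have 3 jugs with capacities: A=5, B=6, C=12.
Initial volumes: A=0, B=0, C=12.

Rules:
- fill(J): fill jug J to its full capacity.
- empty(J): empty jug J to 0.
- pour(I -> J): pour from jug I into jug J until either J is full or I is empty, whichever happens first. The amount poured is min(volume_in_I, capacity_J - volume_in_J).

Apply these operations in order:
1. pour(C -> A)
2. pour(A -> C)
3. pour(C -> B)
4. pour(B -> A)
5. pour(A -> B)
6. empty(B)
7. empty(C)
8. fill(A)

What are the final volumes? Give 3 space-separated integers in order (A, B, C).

Step 1: pour(C -> A) -> (A=5 B=0 C=7)
Step 2: pour(A -> C) -> (A=0 B=0 C=12)
Step 3: pour(C -> B) -> (A=0 B=6 C=6)
Step 4: pour(B -> A) -> (A=5 B=1 C=6)
Step 5: pour(A -> B) -> (A=0 B=6 C=6)
Step 6: empty(B) -> (A=0 B=0 C=6)
Step 7: empty(C) -> (A=0 B=0 C=0)
Step 8: fill(A) -> (A=5 B=0 C=0)

Answer: 5 0 0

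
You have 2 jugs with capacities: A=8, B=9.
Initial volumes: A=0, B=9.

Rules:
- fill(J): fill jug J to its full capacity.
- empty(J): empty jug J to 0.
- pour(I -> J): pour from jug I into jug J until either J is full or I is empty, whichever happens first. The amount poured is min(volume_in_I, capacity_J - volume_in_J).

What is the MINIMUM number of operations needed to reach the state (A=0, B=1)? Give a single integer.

Answer: 2

Derivation:
BFS from (A=0, B=9). One shortest path:
  1. pour(B -> A) -> (A=8 B=1)
  2. empty(A) -> (A=0 B=1)
Reached target in 2 moves.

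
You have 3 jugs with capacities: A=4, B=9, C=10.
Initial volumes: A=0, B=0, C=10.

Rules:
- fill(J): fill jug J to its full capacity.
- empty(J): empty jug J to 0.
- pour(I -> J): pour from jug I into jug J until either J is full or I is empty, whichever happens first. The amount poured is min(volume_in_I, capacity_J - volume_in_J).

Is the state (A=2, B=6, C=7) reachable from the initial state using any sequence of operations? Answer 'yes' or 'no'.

BFS explored all 334 reachable states.
Reachable set includes: (0,0,0), (0,0,1), (0,0,2), (0,0,3), (0,0,4), (0,0,5), (0,0,6), (0,0,7), (0,0,8), (0,0,9), (0,0,10), (0,1,0) ...
Target (A=2, B=6, C=7) not in reachable set → no.

Answer: no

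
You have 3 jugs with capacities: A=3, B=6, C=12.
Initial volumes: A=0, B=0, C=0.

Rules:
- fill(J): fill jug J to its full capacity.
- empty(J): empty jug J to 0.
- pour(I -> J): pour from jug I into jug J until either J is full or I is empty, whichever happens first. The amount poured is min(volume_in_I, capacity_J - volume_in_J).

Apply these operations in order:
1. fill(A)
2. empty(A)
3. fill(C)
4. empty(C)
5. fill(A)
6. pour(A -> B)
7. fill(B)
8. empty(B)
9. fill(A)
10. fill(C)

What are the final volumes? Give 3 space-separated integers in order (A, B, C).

Answer: 3 0 12

Derivation:
Step 1: fill(A) -> (A=3 B=0 C=0)
Step 2: empty(A) -> (A=0 B=0 C=0)
Step 3: fill(C) -> (A=0 B=0 C=12)
Step 4: empty(C) -> (A=0 B=0 C=0)
Step 5: fill(A) -> (A=3 B=0 C=0)
Step 6: pour(A -> B) -> (A=0 B=3 C=0)
Step 7: fill(B) -> (A=0 B=6 C=0)
Step 8: empty(B) -> (A=0 B=0 C=0)
Step 9: fill(A) -> (A=3 B=0 C=0)
Step 10: fill(C) -> (A=3 B=0 C=12)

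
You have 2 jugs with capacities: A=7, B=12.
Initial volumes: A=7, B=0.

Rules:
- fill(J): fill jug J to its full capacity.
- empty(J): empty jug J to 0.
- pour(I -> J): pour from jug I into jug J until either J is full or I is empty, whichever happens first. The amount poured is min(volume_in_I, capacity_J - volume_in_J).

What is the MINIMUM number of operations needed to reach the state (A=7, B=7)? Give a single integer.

Answer: 2

Derivation:
BFS from (A=7, B=0). One shortest path:
  1. pour(A -> B) -> (A=0 B=7)
  2. fill(A) -> (A=7 B=7)
Reached target in 2 moves.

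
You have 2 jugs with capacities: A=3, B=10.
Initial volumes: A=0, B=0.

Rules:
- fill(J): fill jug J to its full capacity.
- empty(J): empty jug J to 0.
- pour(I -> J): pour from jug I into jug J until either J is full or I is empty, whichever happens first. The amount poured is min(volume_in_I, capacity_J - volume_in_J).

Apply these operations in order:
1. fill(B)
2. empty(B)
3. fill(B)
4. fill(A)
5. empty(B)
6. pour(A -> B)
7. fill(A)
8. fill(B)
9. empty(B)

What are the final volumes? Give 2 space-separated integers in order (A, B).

Answer: 3 0

Derivation:
Step 1: fill(B) -> (A=0 B=10)
Step 2: empty(B) -> (A=0 B=0)
Step 3: fill(B) -> (A=0 B=10)
Step 4: fill(A) -> (A=3 B=10)
Step 5: empty(B) -> (A=3 B=0)
Step 6: pour(A -> B) -> (A=0 B=3)
Step 7: fill(A) -> (A=3 B=3)
Step 8: fill(B) -> (A=3 B=10)
Step 9: empty(B) -> (A=3 B=0)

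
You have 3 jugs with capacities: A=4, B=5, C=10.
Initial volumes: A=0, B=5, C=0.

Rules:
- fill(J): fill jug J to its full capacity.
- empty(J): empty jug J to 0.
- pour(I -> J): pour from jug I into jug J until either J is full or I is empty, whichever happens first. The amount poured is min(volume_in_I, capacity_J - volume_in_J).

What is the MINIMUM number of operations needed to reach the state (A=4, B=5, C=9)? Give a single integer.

BFS from (A=0, B=5, C=0). One shortest path:
  1. fill(A) -> (A=4 B=5 C=0)
  2. pour(A -> C) -> (A=0 B=5 C=4)
  3. fill(A) -> (A=4 B=5 C=4)
  4. pour(B -> C) -> (A=4 B=0 C=9)
  5. fill(B) -> (A=4 B=5 C=9)
Reached target in 5 moves.

Answer: 5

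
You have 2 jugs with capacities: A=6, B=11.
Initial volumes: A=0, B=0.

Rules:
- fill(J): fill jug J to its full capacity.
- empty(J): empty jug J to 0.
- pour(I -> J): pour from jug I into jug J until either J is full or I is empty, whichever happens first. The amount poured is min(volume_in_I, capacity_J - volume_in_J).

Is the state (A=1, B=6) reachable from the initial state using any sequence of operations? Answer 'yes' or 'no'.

Answer: no

Derivation:
BFS explored all 34 reachable states.
Reachable set includes: (0,0), (0,1), (0,2), (0,3), (0,4), (0,5), (0,6), (0,7), (0,8), (0,9), (0,10), (0,11) ...
Target (A=1, B=6) not in reachable set → no.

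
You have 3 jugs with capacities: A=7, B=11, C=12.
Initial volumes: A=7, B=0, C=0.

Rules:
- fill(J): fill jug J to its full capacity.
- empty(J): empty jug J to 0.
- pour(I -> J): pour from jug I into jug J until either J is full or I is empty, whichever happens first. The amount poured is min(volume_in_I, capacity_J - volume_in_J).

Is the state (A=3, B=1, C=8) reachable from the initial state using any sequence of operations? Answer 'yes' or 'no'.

BFS explored all 588 reachable states.
Reachable set includes: (0,0,0), (0,0,1), (0,0,2), (0,0,3), (0,0,4), (0,0,5), (0,0,6), (0,0,7), (0,0,8), (0,0,9), (0,0,10), (0,0,11) ...
Target (A=3, B=1, C=8) not in reachable set → no.

Answer: no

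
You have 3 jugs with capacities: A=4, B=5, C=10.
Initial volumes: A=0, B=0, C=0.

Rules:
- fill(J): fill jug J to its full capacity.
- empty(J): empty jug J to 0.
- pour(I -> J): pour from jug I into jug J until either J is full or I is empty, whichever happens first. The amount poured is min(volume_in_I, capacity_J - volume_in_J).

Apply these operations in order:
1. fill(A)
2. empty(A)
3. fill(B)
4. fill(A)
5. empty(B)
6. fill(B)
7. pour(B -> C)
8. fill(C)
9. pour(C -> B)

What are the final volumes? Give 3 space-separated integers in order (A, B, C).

Answer: 4 5 5

Derivation:
Step 1: fill(A) -> (A=4 B=0 C=0)
Step 2: empty(A) -> (A=0 B=0 C=0)
Step 3: fill(B) -> (A=0 B=5 C=0)
Step 4: fill(A) -> (A=4 B=5 C=0)
Step 5: empty(B) -> (A=4 B=0 C=0)
Step 6: fill(B) -> (A=4 B=5 C=0)
Step 7: pour(B -> C) -> (A=4 B=0 C=5)
Step 8: fill(C) -> (A=4 B=0 C=10)
Step 9: pour(C -> B) -> (A=4 B=5 C=5)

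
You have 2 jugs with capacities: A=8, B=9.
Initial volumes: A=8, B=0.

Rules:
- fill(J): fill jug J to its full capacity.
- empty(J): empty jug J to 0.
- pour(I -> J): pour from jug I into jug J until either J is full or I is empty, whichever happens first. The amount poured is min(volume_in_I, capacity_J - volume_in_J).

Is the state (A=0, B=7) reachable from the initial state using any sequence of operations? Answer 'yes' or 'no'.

Answer: yes

Derivation:
BFS from (A=8, B=0):
  1. pour(A -> B) -> (A=0 B=8)
  2. fill(A) -> (A=8 B=8)
  3. pour(A -> B) -> (A=7 B=9)
  4. empty(B) -> (A=7 B=0)
  5. pour(A -> B) -> (A=0 B=7)
Target reached → yes.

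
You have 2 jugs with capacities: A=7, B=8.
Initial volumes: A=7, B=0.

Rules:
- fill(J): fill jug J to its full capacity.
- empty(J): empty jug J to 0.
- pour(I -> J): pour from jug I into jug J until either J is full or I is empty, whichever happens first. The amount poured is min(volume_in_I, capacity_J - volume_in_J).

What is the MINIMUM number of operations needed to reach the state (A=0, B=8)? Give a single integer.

Answer: 2

Derivation:
BFS from (A=7, B=0). One shortest path:
  1. empty(A) -> (A=0 B=0)
  2. fill(B) -> (A=0 B=8)
Reached target in 2 moves.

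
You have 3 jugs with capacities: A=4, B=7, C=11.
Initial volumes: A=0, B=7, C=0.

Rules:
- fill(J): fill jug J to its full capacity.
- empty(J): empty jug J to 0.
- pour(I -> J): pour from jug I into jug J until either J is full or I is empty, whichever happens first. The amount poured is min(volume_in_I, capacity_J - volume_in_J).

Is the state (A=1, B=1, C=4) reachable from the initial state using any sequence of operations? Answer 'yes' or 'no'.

Answer: no

Derivation:
BFS explored all 300 reachable states.
Reachable set includes: (0,0,0), (0,0,1), (0,0,2), (0,0,3), (0,0,4), (0,0,5), (0,0,6), (0,0,7), (0,0,8), (0,0,9), (0,0,10), (0,0,11) ...
Target (A=1, B=1, C=4) not in reachable set → no.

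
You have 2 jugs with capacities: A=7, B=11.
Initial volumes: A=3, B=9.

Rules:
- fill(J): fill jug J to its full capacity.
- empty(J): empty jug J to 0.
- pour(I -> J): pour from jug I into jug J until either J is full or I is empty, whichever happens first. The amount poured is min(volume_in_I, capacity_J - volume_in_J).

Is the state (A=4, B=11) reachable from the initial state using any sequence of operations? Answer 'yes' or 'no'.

Answer: yes

Derivation:
BFS from (A=3, B=9):
  1. empty(A) -> (A=0 B=9)
  2. fill(B) -> (A=0 B=11)
  3. pour(B -> A) -> (A=7 B=4)
  4. empty(A) -> (A=0 B=4)
  5. pour(B -> A) -> (A=4 B=0)
  6. fill(B) -> (A=4 B=11)
Target reached → yes.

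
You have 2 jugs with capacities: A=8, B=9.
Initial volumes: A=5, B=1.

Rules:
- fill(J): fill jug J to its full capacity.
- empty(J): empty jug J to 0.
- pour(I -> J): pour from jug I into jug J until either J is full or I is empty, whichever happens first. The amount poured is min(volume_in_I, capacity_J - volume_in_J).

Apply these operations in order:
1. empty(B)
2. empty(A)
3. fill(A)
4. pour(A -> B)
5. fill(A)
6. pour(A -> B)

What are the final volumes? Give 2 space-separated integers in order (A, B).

Step 1: empty(B) -> (A=5 B=0)
Step 2: empty(A) -> (A=0 B=0)
Step 3: fill(A) -> (A=8 B=0)
Step 4: pour(A -> B) -> (A=0 B=8)
Step 5: fill(A) -> (A=8 B=8)
Step 6: pour(A -> B) -> (A=7 B=9)

Answer: 7 9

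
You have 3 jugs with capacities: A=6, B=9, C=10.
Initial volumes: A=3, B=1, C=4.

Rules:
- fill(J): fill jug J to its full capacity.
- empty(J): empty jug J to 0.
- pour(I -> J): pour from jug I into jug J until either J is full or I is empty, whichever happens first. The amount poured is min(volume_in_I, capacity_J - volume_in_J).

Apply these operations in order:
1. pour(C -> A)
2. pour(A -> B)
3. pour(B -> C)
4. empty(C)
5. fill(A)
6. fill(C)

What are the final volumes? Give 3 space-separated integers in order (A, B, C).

Step 1: pour(C -> A) -> (A=6 B=1 C=1)
Step 2: pour(A -> B) -> (A=0 B=7 C=1)
Step 3: pour(B -> C) -> (A=0 B=0 C=8)
Step 4: empty(C) -> (A=0 B=0 C=0)
Step 5: fill(A) -> (A=6 B=0 C=0)
Step 6: fill(C) -> (A=6 B=0 C=10)

Answer: 6 0 10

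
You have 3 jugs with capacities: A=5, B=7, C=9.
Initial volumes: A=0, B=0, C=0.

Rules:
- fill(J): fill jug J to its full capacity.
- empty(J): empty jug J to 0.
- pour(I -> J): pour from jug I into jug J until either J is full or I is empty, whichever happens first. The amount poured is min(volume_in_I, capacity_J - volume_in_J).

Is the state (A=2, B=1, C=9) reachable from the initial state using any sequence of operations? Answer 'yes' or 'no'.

BFS from (A=0, B=0, C=0):
  1. fill(A) -> (A=5 B=0 C=0)
  2. pour(A -> C) -> (A=0 B=0 C=5)
  3. fill(A) -> (A=5 B=0 C=5)
  4. pour(A -> C) -> (A=1 B=0 C=9)
  5. pour(C -> B) -> (A=1 B=7 C=2)
  6. empty(B) -> (A=1 B=0 C=2)
  7. pour(A -> B) -> (A=0 B=1 C=2)
  8. pour(C -> A) -> (A=2 B=1 C=0)
  9. fill(C) -> (A=2 B=1 C=9)
Target reached → yes.

Answer: yes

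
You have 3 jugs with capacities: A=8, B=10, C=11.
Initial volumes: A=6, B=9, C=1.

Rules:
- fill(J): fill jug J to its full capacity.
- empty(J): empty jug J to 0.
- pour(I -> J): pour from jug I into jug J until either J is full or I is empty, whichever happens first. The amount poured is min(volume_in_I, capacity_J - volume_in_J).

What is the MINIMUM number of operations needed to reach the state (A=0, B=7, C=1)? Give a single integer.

BFS from (A=6, B=9, C=1). One shortest path:
  1. pour(B -> A) -> (A=8 B=7 C=1)
  2. empty(A) -> (A=0 B=7 C=1)
Reached target in 2 moves.

Answer: 2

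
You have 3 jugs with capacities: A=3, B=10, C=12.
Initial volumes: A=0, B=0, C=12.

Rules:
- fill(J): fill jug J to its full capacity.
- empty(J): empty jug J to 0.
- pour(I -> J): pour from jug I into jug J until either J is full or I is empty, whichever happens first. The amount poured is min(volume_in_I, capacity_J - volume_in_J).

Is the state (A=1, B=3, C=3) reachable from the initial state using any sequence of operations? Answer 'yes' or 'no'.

BFS explored all 374 reachable states.
Reachable set includes: (0,0,0), (0,0,1), (0,0,2), (0,0,3), (0,0,4), (0,0,5), (0,0,6), (0,0,7), (0,0,8), (0,0,9), (0,0,10), (0,0,11) ...
Target (A=1, B=3, C=3) not in reachable set → no.

Answer: no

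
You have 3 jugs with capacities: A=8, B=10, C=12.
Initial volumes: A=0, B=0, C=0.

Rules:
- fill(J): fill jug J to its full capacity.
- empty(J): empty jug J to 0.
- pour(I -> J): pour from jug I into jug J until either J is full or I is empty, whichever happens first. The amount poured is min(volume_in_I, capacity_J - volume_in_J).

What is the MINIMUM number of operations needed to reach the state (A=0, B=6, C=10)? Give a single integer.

Answer: 6

Derivation:
BFS from (A=0, B=0, C=0). One shortest path:
  1. fill(A) -> (A=8 B=0 C=0)
  2. pour(A -> B) -> (A=0 B=8 C=0)
  3. fill(A) -> (A=8 B=8 C=0)
  4. pour(A -> B) -> (A=6 B=10 C=0)
  5. pour(B -> C) -> (A=6 B=0 C=10)
  6. pour(A -> B) -> (A=0 B=6 C=10)
Reached target in 6 moves.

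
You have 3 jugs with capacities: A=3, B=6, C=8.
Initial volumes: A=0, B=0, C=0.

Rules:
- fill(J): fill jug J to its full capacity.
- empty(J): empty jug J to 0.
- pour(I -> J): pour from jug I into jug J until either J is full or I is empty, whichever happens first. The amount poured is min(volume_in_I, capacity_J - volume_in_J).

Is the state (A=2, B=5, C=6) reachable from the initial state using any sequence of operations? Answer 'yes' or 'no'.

Answer: no

Derivation:
BFS explored all 182 reachable states.
Reachable set includes: (0,0,0), (0,0,1), (0,0,2), (0,0,3), (0,0,4), (0,0,5), (0,0,6), (0,0,7), (0,0,8), (0,1,0), (0,1,1), (0,1,2) ...
Target (A=2, B=5, C=6) not in reachable set → no.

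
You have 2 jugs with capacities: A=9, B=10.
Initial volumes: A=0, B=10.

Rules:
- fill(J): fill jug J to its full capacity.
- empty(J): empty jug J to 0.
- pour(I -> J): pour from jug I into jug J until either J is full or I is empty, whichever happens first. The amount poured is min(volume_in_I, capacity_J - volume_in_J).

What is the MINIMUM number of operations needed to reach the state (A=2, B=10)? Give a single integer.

BFS from (A=0, B=10). One shortest path:
  1. pour(B -> A) -> (A=9 B=1)
  2. empty(A) -> (A=0 B=1)
  3. pour(B -> A) -> (A=1 B=0)
  4. fill(B) -> (A=1 B=10)
  5. pour(B -> A) -> (A=9 B=2)
  6. empty(A) -> (A=0 B=2)
  7. pour(B -> A) -> (A=2 B=0)
  8. fill(B) -> (A=2 B=10)
Reached target in 8 moves.

Answer: 8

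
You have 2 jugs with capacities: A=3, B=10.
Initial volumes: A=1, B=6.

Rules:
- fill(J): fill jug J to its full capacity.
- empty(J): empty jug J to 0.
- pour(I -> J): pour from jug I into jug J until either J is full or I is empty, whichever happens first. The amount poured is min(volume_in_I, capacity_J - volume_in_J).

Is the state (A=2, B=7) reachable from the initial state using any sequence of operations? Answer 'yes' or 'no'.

Answer: no

Derivation:
BFS explored all 27 reachable states.
Reachable set includes: (0,0), (0,1), (0,2), (0,3), (0,4), (0,5), (0,6), (0,7), (0,8), (0,9), (0,10), (1,0) ...
Target (A=2, B=7) not in reachable set → no.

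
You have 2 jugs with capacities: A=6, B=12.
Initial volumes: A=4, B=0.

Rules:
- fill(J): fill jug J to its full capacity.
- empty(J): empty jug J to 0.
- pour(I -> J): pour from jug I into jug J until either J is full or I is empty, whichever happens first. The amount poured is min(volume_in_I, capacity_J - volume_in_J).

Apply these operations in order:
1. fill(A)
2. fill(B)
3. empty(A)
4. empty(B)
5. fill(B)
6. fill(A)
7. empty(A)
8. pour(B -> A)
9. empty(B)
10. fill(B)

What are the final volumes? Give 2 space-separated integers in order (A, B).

Step 1: fill(A) -> (A=6 B=0)
Step 2: fill(B) -> (A=6 B=12)
Step 3: empty(A) -> (A=0 B=12)
Step 4: empty(B) -> (A=0 B=0)
Step 5: fill(B) -> (A=0 B=12)
Step 6: fill(A) -> (A=6 B=12)
Step 7: empty(A) -> (A=0 B=12)
Step 8: pour(B -> A) -> (A=6 B=6)
Step 9: empty(B) -> (A=6 B=0)
Step 10: fill(B) -> (A=6 B=12)

Answer: 6 12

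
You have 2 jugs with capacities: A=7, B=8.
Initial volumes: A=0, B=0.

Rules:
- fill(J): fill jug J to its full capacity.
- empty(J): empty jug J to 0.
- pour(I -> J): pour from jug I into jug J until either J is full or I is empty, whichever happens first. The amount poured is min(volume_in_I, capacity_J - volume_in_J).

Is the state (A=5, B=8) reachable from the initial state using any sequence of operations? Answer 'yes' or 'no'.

Answer: yes

Derivation:
BFS from (A=0, B=0):
  1. fill(A) -> (A=7 B=0)
  2. pour(A -> B) -> (A=0 B=7)
  3. fill(A) -> (A=7 B=7)
  4. pour(A -> B) -> (A=6 B=8)
  5. empty(B) -> (A=6 B=0)
  6. pour(A -> B) -> (A=0 B=6)
  7. fill(A) -> (A=7 B=6)
  8. pour(A -> B) -> (A=5 B=8)
Target reached → yes.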